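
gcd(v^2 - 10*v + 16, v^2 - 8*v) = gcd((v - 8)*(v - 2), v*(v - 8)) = v - 8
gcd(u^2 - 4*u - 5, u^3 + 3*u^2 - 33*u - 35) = u^2 - 4*u - 5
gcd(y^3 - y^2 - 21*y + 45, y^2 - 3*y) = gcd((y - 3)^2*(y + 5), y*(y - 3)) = y - 3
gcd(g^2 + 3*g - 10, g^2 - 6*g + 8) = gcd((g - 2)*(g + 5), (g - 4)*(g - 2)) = g - 2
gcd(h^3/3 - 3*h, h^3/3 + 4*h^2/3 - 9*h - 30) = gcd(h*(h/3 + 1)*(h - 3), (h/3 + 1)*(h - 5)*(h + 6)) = h + 3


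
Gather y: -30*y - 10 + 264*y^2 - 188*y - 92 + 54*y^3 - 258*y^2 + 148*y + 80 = 54*y^3 + 6*y^2 - 70*y - 22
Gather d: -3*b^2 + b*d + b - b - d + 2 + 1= -3*b^2 + d*(b - 1) + 3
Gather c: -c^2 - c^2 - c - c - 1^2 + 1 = -2*c^2 - 2*c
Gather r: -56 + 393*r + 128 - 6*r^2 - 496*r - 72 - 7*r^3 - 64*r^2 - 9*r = -7*r^3 - 70*r^2 - 112*r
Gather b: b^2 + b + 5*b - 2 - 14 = b^2 + 6*b - 16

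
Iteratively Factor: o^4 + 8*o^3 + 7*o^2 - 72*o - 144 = (o + 4)*(o^3 + 4*o^2 - 9*o - 36) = (o - 3)*(o + 4)*(o^2 + 7*o + 12) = (o - 3)*(o + 3)*(o + 4)*(o + 4)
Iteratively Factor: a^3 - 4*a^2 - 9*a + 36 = (a - 3)*(a^2 - a - 12) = (a - 3)*(a + 3)*(a - 4)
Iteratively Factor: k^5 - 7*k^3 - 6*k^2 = (k + 1)*(k^4 - k^3 - 6*k^2) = k*(k + 1)*(k^3 - k^2 - 6*k) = k*(k + 1)*(k + 2)*(k^2 - 3*k) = k^2*(k + 1)*(k + 2)*(k - 3)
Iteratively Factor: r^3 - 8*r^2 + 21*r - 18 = (r - 3)*(r^2 - 5*r + 6) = (r - 3)*(r - 2)*(r - 3)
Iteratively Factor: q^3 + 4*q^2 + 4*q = (q)*(q^2 + 4*q + 4) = q*(q + 2)*(q + 2)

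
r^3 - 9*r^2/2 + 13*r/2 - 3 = (r - 2)*(r - 3/2)*(r - 1)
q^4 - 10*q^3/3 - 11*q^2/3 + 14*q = q*(q - 3)*(q - 7/3)*(q + 2)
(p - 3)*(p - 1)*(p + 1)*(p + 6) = p^4 + 3*p^3 - 19*p^2 - 3*p + 18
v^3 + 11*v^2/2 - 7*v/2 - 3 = (v - 1)*(v + 1/2)*(v + 6)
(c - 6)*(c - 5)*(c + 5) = c^3 - 6*c^2 - 25*c + 150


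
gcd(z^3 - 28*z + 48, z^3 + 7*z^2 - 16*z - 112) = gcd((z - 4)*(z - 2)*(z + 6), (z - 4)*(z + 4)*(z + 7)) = z - 4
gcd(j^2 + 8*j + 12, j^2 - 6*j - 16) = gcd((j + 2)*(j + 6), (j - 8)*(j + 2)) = j + 2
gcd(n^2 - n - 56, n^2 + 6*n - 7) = n + 7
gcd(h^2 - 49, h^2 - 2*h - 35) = h - 7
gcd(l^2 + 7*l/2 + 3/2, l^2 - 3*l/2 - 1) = l + 1/2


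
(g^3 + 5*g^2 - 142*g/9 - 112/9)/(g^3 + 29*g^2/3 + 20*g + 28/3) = (g - 8/3)/(g + 2)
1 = 1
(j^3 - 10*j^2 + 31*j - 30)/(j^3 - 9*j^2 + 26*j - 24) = (j - 5)/(j - 4)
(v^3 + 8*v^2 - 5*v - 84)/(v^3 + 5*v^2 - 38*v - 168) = (v - 3)/(v - 6)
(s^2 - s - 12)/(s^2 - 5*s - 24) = (s - 4)/(s - 8)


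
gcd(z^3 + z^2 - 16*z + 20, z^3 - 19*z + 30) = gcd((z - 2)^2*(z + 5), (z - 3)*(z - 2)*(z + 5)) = z^2 + 3*z - 10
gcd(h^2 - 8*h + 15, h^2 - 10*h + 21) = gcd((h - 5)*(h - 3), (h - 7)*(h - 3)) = h - 3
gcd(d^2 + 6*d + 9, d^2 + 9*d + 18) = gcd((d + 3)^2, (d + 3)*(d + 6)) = d + 3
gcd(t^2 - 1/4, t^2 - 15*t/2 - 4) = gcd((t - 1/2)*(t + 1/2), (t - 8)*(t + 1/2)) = t + 1/2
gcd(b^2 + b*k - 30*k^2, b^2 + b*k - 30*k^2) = b^2 + b*k - 30*k^2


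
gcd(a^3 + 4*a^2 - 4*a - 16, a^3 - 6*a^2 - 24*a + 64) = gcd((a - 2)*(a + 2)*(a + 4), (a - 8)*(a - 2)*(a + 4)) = a^2 + 2*a - 8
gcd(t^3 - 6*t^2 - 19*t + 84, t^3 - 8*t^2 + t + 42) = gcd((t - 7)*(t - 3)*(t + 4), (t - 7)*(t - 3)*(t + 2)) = t^2 - 10*t + 21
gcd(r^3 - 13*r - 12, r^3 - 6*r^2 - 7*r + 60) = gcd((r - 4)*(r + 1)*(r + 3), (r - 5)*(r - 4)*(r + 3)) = r^2 - r - 12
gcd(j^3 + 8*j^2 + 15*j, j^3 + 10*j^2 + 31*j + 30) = j^2 + 8*j + 15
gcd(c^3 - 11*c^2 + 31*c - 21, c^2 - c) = c - 1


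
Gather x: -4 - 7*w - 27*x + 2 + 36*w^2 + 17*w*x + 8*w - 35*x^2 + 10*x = 36*w^2 + w - 35*x^2 + x*(17*w - 17) - 2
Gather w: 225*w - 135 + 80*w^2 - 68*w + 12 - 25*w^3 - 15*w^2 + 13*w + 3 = -25*w^3 + 65*w^2 + 170*w - 120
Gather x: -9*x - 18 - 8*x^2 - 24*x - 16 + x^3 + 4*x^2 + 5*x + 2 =x^3 - 4*x^2 - 28*x - 32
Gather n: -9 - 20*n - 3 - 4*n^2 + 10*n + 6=-4*n^2 - 10*n - 6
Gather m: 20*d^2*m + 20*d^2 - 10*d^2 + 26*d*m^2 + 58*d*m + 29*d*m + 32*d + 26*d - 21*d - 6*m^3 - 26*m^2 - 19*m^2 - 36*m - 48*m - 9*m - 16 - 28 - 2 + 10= 10*d^2 + 37*d - 6*m^3 + m^2*(26*d - 45) + m*(20*d^2 + 87*d - 93) - 36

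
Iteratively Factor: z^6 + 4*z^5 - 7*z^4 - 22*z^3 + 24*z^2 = (z)*(z^5 + 4*z^4 - 7*z^3 - 22*z^2 + 24*z) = z*(z + 4)*(z^4 - 7*z^2 + 6*z) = z*(z - 1)*(z + 4)*(z^3 + z^2 - 6*z) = z*(z - 2)*(z - 1)*(z + 4)*(z^2 + 3*z) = z^2*(z - 2)*(z - 1)*(z + 4)*(z + 3)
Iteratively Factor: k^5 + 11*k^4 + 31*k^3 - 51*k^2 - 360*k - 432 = (k + 4)*(k^4 + 7*k^3 + 3*k^2 - 63*k - 108) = (k + 3)*(k + 4)*(k^3 + 4*k^2 - 9*k - 36) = (k + 3)^2*(k + 4)*(k^2 + k - 12) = (k + 3)^2*(k + 4)^2*(k - 3)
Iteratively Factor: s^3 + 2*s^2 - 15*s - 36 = (s + 3)*(s^2 - s - 12) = (s - 4)*(s + 3)*(s + 3)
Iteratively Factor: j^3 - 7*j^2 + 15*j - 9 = (j - 3)*(j^2 - 4*j + 3) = (j - 3)^2*(j - 1)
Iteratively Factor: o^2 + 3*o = (o)*(o + 3)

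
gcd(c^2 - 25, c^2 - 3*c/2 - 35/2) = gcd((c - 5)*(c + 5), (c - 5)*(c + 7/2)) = c - 5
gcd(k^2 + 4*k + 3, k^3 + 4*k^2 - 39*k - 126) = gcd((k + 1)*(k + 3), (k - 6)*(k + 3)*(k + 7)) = k + 3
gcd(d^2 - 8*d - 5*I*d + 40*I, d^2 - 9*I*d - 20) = d - 5*I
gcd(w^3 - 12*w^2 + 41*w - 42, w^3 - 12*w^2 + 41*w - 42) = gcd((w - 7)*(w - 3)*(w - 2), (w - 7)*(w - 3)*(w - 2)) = w^3 - 12*w^2 + 41*w - 42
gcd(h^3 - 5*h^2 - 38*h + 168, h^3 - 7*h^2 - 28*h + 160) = h - 4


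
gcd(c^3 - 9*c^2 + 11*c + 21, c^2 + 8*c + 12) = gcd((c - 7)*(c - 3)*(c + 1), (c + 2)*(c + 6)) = 1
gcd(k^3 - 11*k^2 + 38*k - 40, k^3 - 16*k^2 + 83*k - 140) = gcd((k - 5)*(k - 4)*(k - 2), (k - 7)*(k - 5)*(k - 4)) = k^2 - 9*k + 20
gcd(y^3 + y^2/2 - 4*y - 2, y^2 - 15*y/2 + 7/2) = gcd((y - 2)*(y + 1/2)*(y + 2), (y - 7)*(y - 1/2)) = 1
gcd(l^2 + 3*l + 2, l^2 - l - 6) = l + 2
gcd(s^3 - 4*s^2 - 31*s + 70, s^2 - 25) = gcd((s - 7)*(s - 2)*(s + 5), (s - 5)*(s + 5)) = s + 5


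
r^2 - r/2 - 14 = (r - 4)*(r + 7/2)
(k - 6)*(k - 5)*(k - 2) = k^3 - 13*k^2 + 52*k - 60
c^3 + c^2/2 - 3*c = c*(c - 3/2)*(c + 2)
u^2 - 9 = (u - 3)*(u + 3)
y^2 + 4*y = y*(y + 4)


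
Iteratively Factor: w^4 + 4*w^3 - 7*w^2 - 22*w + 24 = (w + 3)*(w^3 + w^2 - 10*w + 8) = (w - 1)*(w + 3)*(w^2 + 2*w - 8) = (w - 2)*(w - 1)*(w + 3)*(w + 4)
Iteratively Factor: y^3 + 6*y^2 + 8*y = (y + 4)*(y^2 + 2*y) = y*(y + 4)*(y + 2)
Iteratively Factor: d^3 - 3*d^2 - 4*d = (d + 1)*(d^2 - 4*d) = (d - 4)*(d + 1)*(d)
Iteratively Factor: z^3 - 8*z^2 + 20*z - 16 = (z - 4)*(z^2 - 4*z + 4) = (z - 4)*(z - 2)*(z - 2)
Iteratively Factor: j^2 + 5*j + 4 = (j + 4)*(j + 1)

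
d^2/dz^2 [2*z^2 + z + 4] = 4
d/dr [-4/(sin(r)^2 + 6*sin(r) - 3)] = 8*(sin(r) + 3)*cos(r)/(sin(r)^2 + 6*sin(r) - 3)^2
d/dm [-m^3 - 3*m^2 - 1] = 3*m*(-m - 2)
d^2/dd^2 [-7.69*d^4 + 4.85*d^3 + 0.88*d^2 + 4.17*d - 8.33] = -92.28*d^2 + 29.1*d + 1.76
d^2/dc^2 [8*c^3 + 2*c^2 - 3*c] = 48*c + 4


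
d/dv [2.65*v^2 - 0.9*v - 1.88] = 5.3*v - 0.9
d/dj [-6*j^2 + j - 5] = 1 - 12*j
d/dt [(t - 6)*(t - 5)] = 2*t - 11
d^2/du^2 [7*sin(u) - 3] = -7*sin(u)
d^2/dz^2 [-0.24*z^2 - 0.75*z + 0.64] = -0.480000000000000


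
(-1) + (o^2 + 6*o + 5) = o^2 + 6*o + 4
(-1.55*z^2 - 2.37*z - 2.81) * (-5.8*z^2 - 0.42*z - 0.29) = 8.99*z^4 + 14.397*z^3 + 17.7429*z^2 + 1.8675*z + 0.8149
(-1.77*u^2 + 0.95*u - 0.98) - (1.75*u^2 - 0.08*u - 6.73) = -3.52*u^2 + 1.03*u + 5.75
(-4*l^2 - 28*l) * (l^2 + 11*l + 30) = -4*l^4 - 72*l^3 - 428*l^2 - 840*l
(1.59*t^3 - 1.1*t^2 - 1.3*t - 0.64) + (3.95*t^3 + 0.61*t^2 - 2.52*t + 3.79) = 5.54*t^3 - 0.49*t^2 - 3.82*t + 3.15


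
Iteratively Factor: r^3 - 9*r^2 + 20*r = (r - 4)*(r^2 - 5*r) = r*(r - 4)*(r - 5)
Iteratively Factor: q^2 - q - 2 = (q - 2)*(q + 1)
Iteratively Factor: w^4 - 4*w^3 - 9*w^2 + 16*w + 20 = (w + 1)*(w^3 - 5*w^2 - 4*w + 20) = (w - 2)*(w + 1)*(w^2 - 3*w - 10) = (w - 5)*(w - 2)*(w + 1)*(w + 2)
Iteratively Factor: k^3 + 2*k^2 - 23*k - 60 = (k - 5)*(k^2 + 7*k + 12) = (k - 5)*(k + 4)*(k + 3)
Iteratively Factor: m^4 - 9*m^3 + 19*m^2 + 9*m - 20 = (m + 1)*(m^3 - 10*m^2 + 29*m - 20) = (m - 5)*(m + 1)*(m^2 - 5*m + 4) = (m - 5)*(m - 1)*(m + 1)*(m - 4)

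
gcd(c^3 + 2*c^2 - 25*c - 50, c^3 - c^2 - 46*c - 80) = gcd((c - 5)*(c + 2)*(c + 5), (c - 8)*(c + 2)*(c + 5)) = c^2 + 7*c + 10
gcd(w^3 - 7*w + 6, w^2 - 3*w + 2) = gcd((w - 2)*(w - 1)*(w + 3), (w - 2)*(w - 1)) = w^2 - 3*w + 2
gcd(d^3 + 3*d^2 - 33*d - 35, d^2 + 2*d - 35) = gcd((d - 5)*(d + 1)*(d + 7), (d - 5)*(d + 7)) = d^2 + 2*d - 35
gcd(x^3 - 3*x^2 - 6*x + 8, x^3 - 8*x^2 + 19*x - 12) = x^2 - 5*x + 4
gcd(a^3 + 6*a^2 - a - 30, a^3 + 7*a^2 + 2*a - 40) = a^2 + 3*a - 10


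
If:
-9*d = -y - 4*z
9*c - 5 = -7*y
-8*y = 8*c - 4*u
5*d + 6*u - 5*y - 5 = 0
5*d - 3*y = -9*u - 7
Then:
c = 62/15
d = -62/25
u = -14/15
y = -23/5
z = -443/100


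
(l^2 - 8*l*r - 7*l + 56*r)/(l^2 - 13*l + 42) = (l - 8*r)/(l - 6)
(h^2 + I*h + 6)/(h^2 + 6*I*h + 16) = (h + 3*I)/(h + 8*I)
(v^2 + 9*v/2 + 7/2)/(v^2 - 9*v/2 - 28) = (v + 1)/(v - 8)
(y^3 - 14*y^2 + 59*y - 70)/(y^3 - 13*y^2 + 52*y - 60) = (y - 7)/(y - 6)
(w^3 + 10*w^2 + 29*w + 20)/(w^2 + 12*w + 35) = (w^2 + 5*w + 4)/(w + 7)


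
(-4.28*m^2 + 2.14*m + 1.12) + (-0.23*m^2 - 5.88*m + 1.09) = -4.51*m^2 - 3.74*m + 2.21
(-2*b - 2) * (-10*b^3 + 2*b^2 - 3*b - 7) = 20*b^4 + 16*b^3 + 2*b^2 + 20*b + 14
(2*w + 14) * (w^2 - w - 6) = 2*w^3 + 12*w^2 - 26*w - 84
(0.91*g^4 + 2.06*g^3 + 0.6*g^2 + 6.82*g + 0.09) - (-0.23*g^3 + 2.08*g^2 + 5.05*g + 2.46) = 0.91*g^4 + 2.29*g^3 - 1.48*g^2 + 1.77*g - 2.37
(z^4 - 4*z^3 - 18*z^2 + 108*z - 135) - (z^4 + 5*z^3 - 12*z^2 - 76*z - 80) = -9*z^3 - 6*z^2 + 184*z - 55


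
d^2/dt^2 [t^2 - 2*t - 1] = 2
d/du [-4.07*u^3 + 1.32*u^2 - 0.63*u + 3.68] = -12.21*u^2 + 2.64*u - 0.63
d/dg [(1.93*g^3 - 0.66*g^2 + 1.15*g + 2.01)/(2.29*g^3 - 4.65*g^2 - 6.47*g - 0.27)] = (-7.4631*g^4 - 30.2412*g^3 - 5.7543*g^2 + 19.0494*g + 12.6942)/(5.2441*g^6 - 21.297*g^5 - 8.0101*g^4 + 58.9344*g^3 + 44.3719*g^2 + 3.4938*g + 0.0729)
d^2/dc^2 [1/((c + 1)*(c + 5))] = 2*((c + 1)^2 + (c + 1)*(c + 5) + (c + 5)^2)/((c + 1)^3*(c + 5)^3)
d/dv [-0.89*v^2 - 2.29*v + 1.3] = -1.78*v - 2.29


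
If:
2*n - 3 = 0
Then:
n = 3/2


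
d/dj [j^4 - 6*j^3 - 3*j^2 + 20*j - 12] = 4*j^3 - 18*j^2 - 6*j + 20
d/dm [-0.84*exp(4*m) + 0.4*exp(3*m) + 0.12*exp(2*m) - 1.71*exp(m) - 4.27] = (-3.36*exp(3*m) + 1.2*exp(2*m) + 0.24*exp(m) - 1.71)*exp(m)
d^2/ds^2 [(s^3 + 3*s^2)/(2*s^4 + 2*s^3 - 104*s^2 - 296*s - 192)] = (s^9 + 9*s^8 + 165*s^7 + 1247*s^6 + 4260*s^5 + 5364*s^4 - 4160*s^3 - 2304*s^2 + 27648*s + 27648)/(s^12 + 3*s^11 - 153*s^10 - 755*s^9 + 6780*s^8 + 53268*s^7 + 944*s^6 - 1019664*s^5 - 4082880*s^4 - 7647040*s^3 - 7746048*s^2 - 4091904*s - 884736)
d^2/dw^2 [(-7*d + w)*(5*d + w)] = 2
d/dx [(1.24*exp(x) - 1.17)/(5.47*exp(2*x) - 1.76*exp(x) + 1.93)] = (-6.7828*exp(2*x) + 12.7998*exp(x) + 0.334)*exp(x)/(29.9209*exp(4*x) - 19.2544*exp(3*x) + 24.2118*exp(2*x) - 6.7936*exp(x) + 3.7249)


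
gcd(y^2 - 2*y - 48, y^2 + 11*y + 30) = y + 6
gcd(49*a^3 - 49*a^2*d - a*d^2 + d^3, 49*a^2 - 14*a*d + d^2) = 7*a - d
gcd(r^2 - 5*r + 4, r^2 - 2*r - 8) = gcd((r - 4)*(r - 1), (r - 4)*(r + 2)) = r - 4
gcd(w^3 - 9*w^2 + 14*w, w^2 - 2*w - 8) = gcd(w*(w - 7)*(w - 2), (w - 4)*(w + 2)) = 1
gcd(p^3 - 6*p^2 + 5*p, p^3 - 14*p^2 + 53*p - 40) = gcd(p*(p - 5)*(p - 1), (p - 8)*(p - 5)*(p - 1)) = p^2 - 6*p + 5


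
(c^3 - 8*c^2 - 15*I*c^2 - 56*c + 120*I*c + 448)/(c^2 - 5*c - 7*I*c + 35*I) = (c^2 - 8*c*(1 + I) + 64*I)/(c - 5)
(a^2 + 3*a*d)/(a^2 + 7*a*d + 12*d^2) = a/(a + 4*d)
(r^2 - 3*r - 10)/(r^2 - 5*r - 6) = (-r^2 + 3*r + 10)/(-r^2 + 5*r + 6)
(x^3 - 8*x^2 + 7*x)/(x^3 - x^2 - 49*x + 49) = x/(x + 7)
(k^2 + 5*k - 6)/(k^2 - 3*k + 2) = (k + 6)/(k - 2)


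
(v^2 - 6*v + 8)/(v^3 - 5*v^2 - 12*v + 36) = (v - 4)/(v^2 - 3*v - 18)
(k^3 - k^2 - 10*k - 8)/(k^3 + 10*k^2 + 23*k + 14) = (k - 4)/(k + 7)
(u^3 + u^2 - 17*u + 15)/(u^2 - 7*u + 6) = (u^2 + 2*u - 15)/(u - 6)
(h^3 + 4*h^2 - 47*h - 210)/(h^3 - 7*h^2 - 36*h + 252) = (h + 5)/(h - 6)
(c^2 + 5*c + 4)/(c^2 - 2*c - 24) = (c + 1)/(c - 6)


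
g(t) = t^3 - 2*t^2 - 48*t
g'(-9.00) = 231.00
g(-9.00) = -459.00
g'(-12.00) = 432.00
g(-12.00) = -1440.00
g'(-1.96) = -28.64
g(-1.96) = 78.87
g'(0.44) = -49.18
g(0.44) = -21.42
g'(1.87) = -44.99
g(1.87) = -90.21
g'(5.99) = 35.68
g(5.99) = -144.36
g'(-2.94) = -10.31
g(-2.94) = 98.42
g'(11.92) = 330.58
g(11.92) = 837.34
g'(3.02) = -32.72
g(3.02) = -135.66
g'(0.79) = -49.29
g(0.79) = -38.68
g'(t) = 3*t^2 - 4*t - 48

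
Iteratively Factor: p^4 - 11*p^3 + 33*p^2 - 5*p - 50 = (p - 5)*(p^3 - 6*p^2 + 3*p + 10) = (p - 5)^2*(p^2 - p - 2) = (p - 5)^2*(p + 1)*(p - 2)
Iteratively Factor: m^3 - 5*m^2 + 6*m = (m - 3)*(m^2 - 2*m) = m*(m - 3)*(m - 2)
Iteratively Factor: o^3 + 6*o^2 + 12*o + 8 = (o + 2)*(o^2 + 4*o + 4) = (o + 2)^2*(o + 2)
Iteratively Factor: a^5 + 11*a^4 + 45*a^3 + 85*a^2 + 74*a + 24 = (a + 1)*(a^4 + 10*a^3 + 35*a^2 + 50*a + 24) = (a + 1)^2*(a^3 + 9*a^2 + 26*a + 24) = (a + 1)^2*(a + 4)*(a^2 + 5*a + 6) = (a + 1)^2*(a + 3)*(a + 4)*(a + 2)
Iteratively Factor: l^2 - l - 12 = (l + 3)*(l - 4)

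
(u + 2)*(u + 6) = u^2 + 8*u + 12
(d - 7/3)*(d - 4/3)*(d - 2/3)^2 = d^4 - 5*d^3 + 76*d^2/9 - 52*d/9 + 112/81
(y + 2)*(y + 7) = y^2 + 9*y + 14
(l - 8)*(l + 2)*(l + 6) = l^3 - 52*l - 96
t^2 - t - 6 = (t - 3)*(t + 2)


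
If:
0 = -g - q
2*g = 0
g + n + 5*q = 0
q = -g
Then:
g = 0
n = 0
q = 0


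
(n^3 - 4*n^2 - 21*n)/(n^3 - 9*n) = (n - 7)/(n - 3)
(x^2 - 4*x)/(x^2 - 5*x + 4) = x/(x - 1)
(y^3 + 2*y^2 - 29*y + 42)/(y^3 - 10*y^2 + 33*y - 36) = (y^2 + 5*y - 14)/(y^2 - 7*y + 12)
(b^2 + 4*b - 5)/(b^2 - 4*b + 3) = (b + 5)/(b - 3)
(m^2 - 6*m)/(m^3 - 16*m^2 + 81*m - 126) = m/(m^2 - 10*m + 21)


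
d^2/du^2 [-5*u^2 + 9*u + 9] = -10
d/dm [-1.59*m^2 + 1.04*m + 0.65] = 1.04 - 3.18*m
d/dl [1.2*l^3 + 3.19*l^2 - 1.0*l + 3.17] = 3.6*l^2 + 6.38*l - 1.0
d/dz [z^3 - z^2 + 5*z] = 3*z^2 - 2*z + 5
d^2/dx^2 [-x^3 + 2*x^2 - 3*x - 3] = 4 - 6*x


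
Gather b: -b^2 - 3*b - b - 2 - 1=-b^2 - 4*b - 3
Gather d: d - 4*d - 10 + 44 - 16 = 18 - 3*d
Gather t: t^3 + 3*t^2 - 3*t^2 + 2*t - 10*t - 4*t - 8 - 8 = t^3 - 12*t - 16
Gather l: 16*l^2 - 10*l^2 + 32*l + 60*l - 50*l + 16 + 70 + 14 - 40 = 6*l^2 + 42*l + 60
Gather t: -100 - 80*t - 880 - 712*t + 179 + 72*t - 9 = -720*t - 810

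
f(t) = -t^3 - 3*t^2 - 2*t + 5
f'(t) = -3*t^2 - 6*t - 2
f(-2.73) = 8.45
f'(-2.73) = -7.98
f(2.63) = -39.20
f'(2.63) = -38.53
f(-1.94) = 4.89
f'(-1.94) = -1.65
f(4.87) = -191.39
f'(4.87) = -102.37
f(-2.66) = 7.91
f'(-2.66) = -7.27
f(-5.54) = 94.04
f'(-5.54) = -60.83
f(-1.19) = 4.82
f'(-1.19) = 0.89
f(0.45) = 3.40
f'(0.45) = -5.31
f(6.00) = -331.00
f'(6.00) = -146.00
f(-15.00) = 2735.00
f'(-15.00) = -587.00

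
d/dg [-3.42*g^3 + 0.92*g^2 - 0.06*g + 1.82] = -10.26*g^2 + 1.84*g - 0.06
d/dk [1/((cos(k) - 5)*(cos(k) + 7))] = 2*(cos(k) + 1)*sin(k)/((cos(k) - 5)^2*(cos(k) + 7)^2)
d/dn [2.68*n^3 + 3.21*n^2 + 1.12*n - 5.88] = 8.04*n^2 + 6.42*n + 1.12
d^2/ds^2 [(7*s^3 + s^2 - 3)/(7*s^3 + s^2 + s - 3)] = 6*(-49*s^5 - 7*s^4 + 2*s^3 - 42*s^2 - 3*s - 1)/(343*s^9 + 147*s^8 + 168*s^7 - 398*s^6 - 102*s^5 - 132*s^4 + 172*s^3 + 18*s^2 + 27*s - 27)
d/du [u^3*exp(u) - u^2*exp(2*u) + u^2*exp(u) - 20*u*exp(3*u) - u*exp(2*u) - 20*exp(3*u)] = (u^3 - 2*u^2*exp(u) + 4*u^2 - 60*u*exp(2*u) - 4*u*exp(u) + 2*u - 80*exp(2*u) - exp(u))*exp(u)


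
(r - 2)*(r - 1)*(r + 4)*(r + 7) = r^4 + 8*r^3 - 3*r^2 - 62*r + 56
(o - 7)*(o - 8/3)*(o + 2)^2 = o^4 - 17*o^3/3 - 16*o^2 + 36*o + 224/3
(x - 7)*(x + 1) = x^2 - 6*x - 7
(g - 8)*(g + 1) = g^2 - 7*g - 8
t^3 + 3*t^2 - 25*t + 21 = (t - 3)*(t - 1)*(t + 7)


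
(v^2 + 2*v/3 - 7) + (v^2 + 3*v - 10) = 2*v^2 + 11*v/3 - 17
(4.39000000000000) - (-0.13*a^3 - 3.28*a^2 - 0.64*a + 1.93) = 0.13*a^3 + 3.28*a^2 + 0.64*a + 2.46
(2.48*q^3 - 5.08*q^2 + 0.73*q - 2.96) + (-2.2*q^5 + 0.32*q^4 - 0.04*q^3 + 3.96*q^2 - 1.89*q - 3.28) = -2.2*q^5 + 0.32*q^4 + 2.44*q^3 - 1.12*q^2 - 1.16*q - 6.24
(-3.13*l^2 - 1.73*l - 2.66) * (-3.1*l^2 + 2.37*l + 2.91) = 9.703*l^4 - 2.0551*l^3 - 4.9624*l^2 - 11.3385*l - 7.7406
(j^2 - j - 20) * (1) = j^2 - j - 20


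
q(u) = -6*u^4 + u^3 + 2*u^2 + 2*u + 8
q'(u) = -24*u^3 + 3*u^2 + 4*u + 2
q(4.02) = -1453.63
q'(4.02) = -1492.59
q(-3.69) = -1134.78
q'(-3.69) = 1233.93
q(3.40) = -724.58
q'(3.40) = -893.02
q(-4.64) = -2839.26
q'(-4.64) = 2445.57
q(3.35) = -680.93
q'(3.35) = -853.22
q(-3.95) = -1490.95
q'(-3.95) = 1512.12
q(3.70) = -1031.06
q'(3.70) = -1157.80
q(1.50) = -11.50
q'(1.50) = -66.25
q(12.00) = -122368.00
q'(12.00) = -40990.00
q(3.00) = -427.00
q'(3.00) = -607.00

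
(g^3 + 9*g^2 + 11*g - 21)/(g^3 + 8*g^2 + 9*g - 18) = (g + 7)/(g + 6)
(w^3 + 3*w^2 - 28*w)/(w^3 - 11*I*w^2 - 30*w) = (-w^2 - 3*w + 28)/(-w^2 + 11*I*w + 30)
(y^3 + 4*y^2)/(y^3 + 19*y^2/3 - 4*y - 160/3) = 3*y^2/(3*y^2 + 7*y - 40)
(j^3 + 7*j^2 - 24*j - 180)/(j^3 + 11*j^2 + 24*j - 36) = (j - 5)/(j - 1)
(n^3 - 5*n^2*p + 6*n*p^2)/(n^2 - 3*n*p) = n - 2*p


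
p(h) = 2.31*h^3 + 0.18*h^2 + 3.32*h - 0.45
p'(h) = 6.93*h^2 + 0.36*h + 3.32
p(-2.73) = -55.17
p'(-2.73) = 53.99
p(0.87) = 4.10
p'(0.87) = 8.88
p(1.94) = 23.53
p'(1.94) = 30.10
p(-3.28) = -90.92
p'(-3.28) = 76.69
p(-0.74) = -3.74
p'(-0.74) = 6.85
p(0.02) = -0.38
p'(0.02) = 3.33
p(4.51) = 230.09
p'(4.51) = 145.90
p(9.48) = 2015.25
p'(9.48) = 629.53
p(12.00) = 4056.99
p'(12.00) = 1005.56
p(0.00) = -0.45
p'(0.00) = 3.32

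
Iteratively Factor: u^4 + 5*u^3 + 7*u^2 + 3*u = (u + 3)*(u^3 + 2*u^2 + u) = (u + 1)*(u + 3)*(u^2 + u) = (u + 1)^2*(u + 3)*(u)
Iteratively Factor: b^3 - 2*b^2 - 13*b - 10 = (b - 5)*(b^2 + 3*b + 2) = (b - 5)*(b + 2)*(b + 1)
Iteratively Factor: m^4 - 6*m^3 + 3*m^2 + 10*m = (m)*(m^3 - 6*m^2 + 3*m + 10) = m*(m + 1)*(m^2 - 7*m + 10) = m*(m - 5)*(m + 1)*(m - 2)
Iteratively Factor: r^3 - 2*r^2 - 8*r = (r - 4)*(r^2 + 2*r) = r*(r - 4)*(r + 2)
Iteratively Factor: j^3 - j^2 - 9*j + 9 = (j + 3)*(j^2 - 4*j + 3) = (j - 1)*(j + 3)*(j - 3)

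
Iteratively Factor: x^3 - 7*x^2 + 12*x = (x)*(x^2 - 7*x + 12) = x*(x - 4)*(x - 3)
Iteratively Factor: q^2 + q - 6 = (q + 3)*(q - 2)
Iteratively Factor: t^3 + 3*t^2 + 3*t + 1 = (t + 1)*(t^2 + 2*t + 1) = (t + 1)^2*(t + 1)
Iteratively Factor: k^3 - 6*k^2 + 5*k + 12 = (k - 3)*(k^2 - 3*k - 4) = (k - 4)*(k - 3)*(k + 1)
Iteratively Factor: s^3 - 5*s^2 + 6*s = (s - 2)*(s^2 - 3*s) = (s - 3)*(s - 2)*(s)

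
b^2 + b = b*(b + 1)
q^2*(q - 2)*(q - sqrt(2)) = q^4 - 2*q^3 - sqrt(2)*q^3 + 2*sqrt(2)*q^2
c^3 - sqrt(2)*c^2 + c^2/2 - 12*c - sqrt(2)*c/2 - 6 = (c + 1/2)*(c - 3*sqrt(2))*(c + 2*sqrt(2))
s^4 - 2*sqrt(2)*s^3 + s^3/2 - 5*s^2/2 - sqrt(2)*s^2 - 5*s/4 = s*(s + 1/2)*(s - 5*sqrt(2)/2)*(s + sqrt(2)/2)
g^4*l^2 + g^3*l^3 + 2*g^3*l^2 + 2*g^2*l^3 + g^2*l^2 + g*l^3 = g*(g + l)*(g*l + l)^2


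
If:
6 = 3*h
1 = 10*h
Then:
No Solution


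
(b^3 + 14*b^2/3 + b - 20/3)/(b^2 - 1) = (3*b^2 + 17*b + 20)/(3*(b + 1))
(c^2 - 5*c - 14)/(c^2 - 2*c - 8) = (c - 7)/(c - 4)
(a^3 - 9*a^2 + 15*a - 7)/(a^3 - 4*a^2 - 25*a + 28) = (a - 1)/(a + 4)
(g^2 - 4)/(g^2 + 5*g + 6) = (g - 2)/(g + 3)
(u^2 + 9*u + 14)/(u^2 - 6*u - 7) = (u^2 + 9*u + 14)/(u^2 - 6*u - 7)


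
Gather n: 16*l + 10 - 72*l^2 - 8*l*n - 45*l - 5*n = -72*l^2 - 29*l + n*(-8*l - 5) + 10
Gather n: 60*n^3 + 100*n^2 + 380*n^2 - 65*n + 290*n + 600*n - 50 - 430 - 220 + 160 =60*n^3 + 480*n^2 + 825*n - 540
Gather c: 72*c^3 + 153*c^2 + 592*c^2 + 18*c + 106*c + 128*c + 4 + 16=72*c^3 + 745*c^2 + 252*c + 20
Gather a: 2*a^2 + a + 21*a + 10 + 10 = 2*a^2 + 22*a + 20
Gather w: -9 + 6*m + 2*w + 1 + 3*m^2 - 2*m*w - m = 3*m^2 + 5*m + w*(2 - 2*m) - 8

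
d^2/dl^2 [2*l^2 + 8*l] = 4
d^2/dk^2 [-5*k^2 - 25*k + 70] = -10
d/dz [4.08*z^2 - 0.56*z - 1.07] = 8.16*z - 0.56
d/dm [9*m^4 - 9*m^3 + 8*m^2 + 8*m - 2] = 36*m^3 - 27*m^2 + 16*m + 8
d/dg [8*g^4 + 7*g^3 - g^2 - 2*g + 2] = 32*g^3 + 21*g^2 - 2*g - 2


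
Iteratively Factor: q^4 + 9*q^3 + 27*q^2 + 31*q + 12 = (q + 1)*(q^3 + 8*q^2 + 19*q + 12) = (q + 1)*(q + 3)*(q^2 + 5*q + 4) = (q + 1)^2*(q + 3)*(q + 4)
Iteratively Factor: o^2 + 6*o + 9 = (o + 3)*(o + 3)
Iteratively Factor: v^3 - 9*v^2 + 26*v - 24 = (v - 3)*(v^2 - 6*v + 8) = (v - 3)*(v - 2)*(v - 4)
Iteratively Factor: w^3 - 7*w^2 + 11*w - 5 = (w - 5)*(w^2 - 2*w + 1) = (w - 5)*(w - 1)*(w - 1)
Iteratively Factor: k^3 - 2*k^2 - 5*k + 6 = (k - 3)*(k^2 + k - 2) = (k - 3)*(k + 2)*(k - 1)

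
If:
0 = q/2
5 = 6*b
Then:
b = 5/6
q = 0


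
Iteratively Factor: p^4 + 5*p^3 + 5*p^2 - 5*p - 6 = (p + 3)*(p^3 + 2*p^2 - p - 2) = (p + 2)*(p + 3)*(p^2 - 1) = (p - 1)*(p + 2)*(p + 3)*(p + 1)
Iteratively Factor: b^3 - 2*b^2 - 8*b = (b)*(b^2 - 2*b - 8) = b*(b - 4)*(b + 2)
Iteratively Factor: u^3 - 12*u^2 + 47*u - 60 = (u - 5)*(u^2 - 7*u + 12) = (u - 5)*(u - 4)*(u - 3)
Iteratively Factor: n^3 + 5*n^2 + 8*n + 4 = (n + 2)*(n^2 + 3*n + 2) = (n + 2)^2*(n + 1)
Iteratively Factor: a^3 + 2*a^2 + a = (a + 1)*(a^2 + a) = (a + 1)^2*(a)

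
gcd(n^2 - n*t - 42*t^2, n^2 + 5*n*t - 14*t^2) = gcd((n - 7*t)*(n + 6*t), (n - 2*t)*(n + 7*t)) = 1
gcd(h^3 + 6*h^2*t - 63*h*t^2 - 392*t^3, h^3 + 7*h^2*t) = h + 7*t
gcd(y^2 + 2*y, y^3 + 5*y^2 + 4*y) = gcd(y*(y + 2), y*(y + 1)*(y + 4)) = y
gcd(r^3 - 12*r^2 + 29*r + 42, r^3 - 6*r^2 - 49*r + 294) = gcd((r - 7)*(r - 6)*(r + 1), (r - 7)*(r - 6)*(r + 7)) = r^2 - 13*r + 42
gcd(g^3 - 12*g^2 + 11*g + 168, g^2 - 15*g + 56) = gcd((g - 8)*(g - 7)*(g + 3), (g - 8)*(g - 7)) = g^2 - 15*g + 56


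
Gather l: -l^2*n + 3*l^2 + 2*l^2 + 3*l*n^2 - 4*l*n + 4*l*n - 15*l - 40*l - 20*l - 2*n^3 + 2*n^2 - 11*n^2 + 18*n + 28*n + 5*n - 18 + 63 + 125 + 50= l^2*(5 - n) + l*(3*n^2 - 75) - 2*n^3 - 9*n^2 + 51*n + 220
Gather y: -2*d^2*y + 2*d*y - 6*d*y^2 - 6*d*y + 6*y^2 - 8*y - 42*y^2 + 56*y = y^2*(-6*d - 36) + y*(-2*d^2 - 4*d + 48)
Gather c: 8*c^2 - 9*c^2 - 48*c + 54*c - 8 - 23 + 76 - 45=-c^2 + 6*c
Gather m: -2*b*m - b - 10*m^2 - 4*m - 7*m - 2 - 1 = -b - 10*m^2 + m*(-2*b - 11) - 3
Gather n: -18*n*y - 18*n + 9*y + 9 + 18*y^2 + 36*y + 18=n*(-18*y - 18) + 18*y^2 + 45*y + 27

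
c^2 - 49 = (c - 7)*(c + 7)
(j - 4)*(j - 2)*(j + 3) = j^3 - 3*j^2 - 10*j + 24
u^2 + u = u*(u + 1)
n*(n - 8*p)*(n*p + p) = n^3*p - 8*n^2*p^2 + n^2*p - 8*n*p^2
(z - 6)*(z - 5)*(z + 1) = z^3 - 10*z^2 + 19*z + 30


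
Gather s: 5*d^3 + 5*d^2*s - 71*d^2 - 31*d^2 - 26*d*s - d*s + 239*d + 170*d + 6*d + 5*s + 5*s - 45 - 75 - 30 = 5*d^3 - 102*d^2 + 415*d + s*(5*d^2 - 27*d + 10) - 150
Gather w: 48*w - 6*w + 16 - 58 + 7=42*w - 35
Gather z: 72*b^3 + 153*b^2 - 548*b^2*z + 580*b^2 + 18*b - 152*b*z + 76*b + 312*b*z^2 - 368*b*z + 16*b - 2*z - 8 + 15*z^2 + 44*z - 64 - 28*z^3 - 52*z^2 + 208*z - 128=72*b^3 + 733*b^2 + 110*b - 28*z^3 + z^2*(312*b - 37) + z*(-548*b^2 - 520*b + 250) - 200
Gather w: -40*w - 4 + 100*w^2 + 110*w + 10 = 100*w^2 + 70*w + 6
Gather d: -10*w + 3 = 3 - 10*w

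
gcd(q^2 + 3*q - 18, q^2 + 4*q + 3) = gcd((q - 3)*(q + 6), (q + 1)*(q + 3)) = 1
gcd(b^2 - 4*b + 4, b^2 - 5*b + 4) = 1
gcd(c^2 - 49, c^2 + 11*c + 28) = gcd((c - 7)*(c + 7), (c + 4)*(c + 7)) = c + 7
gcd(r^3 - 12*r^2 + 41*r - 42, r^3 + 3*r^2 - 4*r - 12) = r - 2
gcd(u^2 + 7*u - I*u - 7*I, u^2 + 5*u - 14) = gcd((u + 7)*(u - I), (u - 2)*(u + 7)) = u + 7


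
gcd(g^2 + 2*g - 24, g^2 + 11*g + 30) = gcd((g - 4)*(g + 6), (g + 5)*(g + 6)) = g + 6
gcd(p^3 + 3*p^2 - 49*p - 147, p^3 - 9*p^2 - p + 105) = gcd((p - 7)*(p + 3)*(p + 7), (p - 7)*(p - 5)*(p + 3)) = p^2 - 4*p - 21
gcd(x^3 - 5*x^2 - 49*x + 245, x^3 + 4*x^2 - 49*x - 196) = x^2 - 49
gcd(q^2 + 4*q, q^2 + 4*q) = q^2 + 4*q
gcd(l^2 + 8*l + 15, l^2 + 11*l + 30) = l + 5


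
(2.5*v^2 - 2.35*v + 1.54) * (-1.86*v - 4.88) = -4.65*v^3 - 7.829*v^2 + 8.6036*v - 7.5152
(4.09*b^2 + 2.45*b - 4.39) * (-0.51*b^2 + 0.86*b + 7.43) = -2.0859*b^4 + 2.2679*b^3 + 34.7346*b^2 + 14.4281*b - 32.6177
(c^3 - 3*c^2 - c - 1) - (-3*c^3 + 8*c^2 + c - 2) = 4*c^3 - 11*c^2 - 2*c + 1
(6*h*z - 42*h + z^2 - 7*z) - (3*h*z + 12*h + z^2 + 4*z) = 3*h*z - 54*h - 11*z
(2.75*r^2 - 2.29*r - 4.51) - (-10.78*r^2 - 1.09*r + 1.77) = 13.53*r^2 - 1.2*r - 6.28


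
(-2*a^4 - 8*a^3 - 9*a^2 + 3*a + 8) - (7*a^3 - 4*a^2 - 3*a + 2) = -2*a^4 - 15*a^3 - 5*a^2 + 6*a + 6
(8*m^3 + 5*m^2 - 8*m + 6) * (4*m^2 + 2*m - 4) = 32*m^5 + 36*m^4 - 54*m^3 - 12*m^2 + 44*m - 24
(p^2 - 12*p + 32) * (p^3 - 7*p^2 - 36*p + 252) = p^5 - 19*p^4 + 80*p^3 + 460*p^2 - 4176*p + 8064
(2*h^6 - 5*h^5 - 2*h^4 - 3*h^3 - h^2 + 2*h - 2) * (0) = 0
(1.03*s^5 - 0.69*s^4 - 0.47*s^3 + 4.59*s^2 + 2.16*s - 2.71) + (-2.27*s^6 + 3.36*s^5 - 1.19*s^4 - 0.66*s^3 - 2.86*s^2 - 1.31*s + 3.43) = -2.27*s^6 + 4.39*s^5 - 1.88*s^4 - 1.13*s^3 + 1.73*s^2 + 0.85*s + 0.72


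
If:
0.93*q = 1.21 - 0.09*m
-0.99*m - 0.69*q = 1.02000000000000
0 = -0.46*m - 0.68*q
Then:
No Solution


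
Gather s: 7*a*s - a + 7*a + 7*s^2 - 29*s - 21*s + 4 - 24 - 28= 6*a + 7*s^2 + s*(7*a - 50) - 48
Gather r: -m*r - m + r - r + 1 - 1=-m*r - m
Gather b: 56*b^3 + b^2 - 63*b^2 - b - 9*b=56*b^3 - 62*b^2 - 10*b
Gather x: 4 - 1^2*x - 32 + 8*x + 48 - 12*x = 20 - 5*x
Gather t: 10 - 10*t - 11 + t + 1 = -9*t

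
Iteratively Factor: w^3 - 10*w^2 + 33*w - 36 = (w - 3)*(w^2 - 7*w + 12) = (w - 4)*(w - 3)*(w - 3)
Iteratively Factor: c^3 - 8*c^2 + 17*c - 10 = (c - 2)*(c^2 - 6*c + 5) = (c - 5)*(c - 2)*(c - 1)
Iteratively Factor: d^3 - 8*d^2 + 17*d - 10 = (d - 1)*(d^2 - 7*d + 10) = (d - 5)*(d - 1)*(d - 2)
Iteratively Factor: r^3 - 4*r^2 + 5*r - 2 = (r - 2)*(r^2 - 2*r + 1) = (r - 2)*(r - 1)*(r - 1)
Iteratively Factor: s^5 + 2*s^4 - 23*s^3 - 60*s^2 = (s)*(s^4 + 2*s^3 - 23*s^2 - 60*s) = s^2*(s^3 + 2*s^2 - 23*s - 60) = s^2*(s + 4)*(s^2 - 2*s - 15) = s^2*(s - 5)*(s + 4)*(s + 3)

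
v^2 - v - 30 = (v - 6)*(v + 5)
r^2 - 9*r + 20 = (r - 5)*(r - 4)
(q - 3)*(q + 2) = q^2 - q - 6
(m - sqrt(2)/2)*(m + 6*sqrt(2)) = m^2 + 11*sqrt(2)*m/2 - 6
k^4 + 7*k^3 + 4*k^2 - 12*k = k*(k - 1)*(k + 2)*(k + 6)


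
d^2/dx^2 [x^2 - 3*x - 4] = 2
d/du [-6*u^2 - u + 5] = -12*u - 1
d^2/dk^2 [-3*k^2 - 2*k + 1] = -6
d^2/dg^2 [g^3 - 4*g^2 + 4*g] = 6*g - 8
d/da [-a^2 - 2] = -2*a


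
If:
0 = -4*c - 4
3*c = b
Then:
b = -3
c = -1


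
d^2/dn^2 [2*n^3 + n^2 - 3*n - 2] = 12*n + 2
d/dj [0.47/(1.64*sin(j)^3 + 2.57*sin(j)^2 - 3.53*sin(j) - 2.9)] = (-2.3124*sin(j)^2 - 2.4158*sin(j) + 1.6591)*cos(j)/(1.64*sin(j)^3 + 2.57*sin(j)^2 - 3.53*sin(j) - 2.9)^2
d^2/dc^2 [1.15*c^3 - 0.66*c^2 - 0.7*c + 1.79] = 6.9*c - 1.32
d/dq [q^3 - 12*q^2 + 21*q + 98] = 3*q^2 - 24*q + 21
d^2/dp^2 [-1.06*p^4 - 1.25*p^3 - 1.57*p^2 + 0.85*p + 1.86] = -12.72*p^2 - 7.5*p - 3.14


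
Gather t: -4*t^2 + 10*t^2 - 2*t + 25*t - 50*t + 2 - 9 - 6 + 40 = 6*t^2 - 27*t + 27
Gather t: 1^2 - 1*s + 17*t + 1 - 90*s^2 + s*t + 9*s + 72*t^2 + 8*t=-90*s^2 + 8*s + 72*t^2 + t*(s + 25) + 2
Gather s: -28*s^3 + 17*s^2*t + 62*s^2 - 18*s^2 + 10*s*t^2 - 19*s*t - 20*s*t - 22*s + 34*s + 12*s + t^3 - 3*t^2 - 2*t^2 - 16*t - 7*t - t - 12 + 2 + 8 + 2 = -28*s^3 + s^2*(17*t + 44) + s*(10*t^2 - 39*t + 24) + t^3 - 5*t^2 - 24*t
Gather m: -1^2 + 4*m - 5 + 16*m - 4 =20*m - 10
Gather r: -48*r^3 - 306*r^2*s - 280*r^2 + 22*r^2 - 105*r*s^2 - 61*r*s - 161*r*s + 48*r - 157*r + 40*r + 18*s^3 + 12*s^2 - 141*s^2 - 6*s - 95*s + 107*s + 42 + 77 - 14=-48*r^3 + r^2*(-306*s - 258) + r*(-105*s^2 - 222*s - 69) + 18*s^3 - 129*s^2 + 6*s + 105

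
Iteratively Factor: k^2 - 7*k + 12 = (k - 3)*(k - 4)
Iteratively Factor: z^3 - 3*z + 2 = (z - 1)*(z^2 + z - 2) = (z - 1)^2*(z + 2)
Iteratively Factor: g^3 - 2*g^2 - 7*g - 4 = (g - 4)*(g^2 + 2*g + 1) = (g - 4)*(g + 1)*(g + 1)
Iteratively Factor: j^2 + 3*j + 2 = (j + 2)*(j + 1)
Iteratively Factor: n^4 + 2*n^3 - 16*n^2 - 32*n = (n - 4)*(n^3 + 6*n^2 + 8*n) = (n - 4)*(n + 2)*(n^2 + 4*n) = (n - 4)*(n + 2)*(n + 4)*(n)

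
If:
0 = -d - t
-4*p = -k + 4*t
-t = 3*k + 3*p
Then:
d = -t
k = 8*t/15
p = -13*t/15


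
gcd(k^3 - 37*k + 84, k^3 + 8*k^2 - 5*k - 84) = k^2 + 4*k - 21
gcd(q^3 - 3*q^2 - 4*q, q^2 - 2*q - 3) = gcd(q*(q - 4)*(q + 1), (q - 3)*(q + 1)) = q + 1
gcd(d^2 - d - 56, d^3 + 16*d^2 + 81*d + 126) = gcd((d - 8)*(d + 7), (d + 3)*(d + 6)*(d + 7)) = d + 7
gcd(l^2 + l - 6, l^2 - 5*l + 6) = l - 2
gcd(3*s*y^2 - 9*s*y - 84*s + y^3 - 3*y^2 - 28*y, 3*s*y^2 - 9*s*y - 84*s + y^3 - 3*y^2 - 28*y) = 3*s*y^2 - 9*s*y - 84*s + y^3 - 3*y^2 - 28*y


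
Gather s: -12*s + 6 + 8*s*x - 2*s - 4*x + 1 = s*(8*x - 14) - 4*x + 7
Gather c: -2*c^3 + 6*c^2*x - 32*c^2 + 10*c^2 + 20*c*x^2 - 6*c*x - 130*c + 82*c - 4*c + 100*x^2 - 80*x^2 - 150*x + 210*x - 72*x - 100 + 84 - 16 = -2*c^3 + c^2*(6*x - 22) + c*(20*x^2 - 6*x - 52) + 20*x^2 - 12*x - 32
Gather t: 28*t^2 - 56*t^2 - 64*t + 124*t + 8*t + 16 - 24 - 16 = -28*t^2 + 68*t - 24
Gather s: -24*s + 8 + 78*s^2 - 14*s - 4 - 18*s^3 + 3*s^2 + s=-18*s^3 + 81*s^2 - 37*s + 4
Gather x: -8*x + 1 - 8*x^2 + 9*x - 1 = -8*x^2 + x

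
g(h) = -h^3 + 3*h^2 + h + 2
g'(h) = -3*h^2 + 6*h + 1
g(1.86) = 7.80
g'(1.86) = 1.78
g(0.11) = 2.14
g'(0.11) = 1.62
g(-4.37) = 138.37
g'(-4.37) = -82.51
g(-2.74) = 42.35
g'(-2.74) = -37.96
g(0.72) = 3.90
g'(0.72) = 3.76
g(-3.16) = 60.35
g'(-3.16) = -47.92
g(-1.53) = 11.07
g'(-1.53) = -15.20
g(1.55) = 7.03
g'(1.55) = 3.09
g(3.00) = 5.00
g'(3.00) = -8.00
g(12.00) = -1282.00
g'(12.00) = -359.00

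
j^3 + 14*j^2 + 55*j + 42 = (j + 1)*(j + 6)*(j + 7)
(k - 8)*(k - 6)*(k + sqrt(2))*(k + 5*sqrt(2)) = k^4 - 14*k^3 + 6*sqrt(2)*k^3 - 84*sqrt(2)*k^2 + 58*k^2 - 140*k + 288*sqrt(2)*k + 480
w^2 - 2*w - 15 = (w - 5)*(w + 3)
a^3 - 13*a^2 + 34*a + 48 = (a - 8)*(a - 6)*(a + 1)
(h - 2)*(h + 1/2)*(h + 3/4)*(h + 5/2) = h^4 + 7*h^3/4 - 4*h^2 - 97*h/16 - 15/8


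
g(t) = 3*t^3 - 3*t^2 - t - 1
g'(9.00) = 674.00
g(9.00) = 1934.00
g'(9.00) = 674.00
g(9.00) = 1934.00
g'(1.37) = 7.67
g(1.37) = -0.29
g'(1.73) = 15.56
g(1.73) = 3.82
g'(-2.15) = 53.50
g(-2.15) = -42.53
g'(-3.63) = 139.37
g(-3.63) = -180.40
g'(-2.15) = 53.50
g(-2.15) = -42.53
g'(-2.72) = 81.91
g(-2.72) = -80.85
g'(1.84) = 18.43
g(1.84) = 5.69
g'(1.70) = 14.81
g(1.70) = 3.37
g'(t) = 9*t^2 - 6*t - 1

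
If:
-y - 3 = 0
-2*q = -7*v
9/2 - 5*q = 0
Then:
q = 9/10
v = 9/35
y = -3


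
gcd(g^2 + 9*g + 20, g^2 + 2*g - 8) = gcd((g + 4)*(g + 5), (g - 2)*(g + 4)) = g + 4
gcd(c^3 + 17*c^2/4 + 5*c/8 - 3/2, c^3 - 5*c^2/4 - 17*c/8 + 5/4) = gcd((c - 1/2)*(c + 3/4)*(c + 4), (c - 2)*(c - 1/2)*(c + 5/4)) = c - 1/2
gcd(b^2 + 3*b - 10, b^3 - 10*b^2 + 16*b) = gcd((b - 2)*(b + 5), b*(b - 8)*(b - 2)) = b - 2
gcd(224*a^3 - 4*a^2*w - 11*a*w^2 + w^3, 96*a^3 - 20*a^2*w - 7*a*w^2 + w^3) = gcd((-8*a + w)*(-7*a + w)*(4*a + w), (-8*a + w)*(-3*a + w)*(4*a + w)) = -32*a^2 - 4*a*w + w^2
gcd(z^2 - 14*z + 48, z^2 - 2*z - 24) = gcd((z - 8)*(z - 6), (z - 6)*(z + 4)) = z - 6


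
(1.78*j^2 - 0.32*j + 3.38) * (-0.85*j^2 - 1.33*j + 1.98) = -1.513*j^4 - 2.0954*j^3 + 1.077*j^2 - 5.129*j + 6.6924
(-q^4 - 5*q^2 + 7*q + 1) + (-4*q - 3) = -q^4 - 5*q^2 + 3*q - 2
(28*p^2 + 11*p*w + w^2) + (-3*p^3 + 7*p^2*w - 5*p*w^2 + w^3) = -3*p^3 + 7*p^2*w + 28*p^2 - 5*p*w^2 + 11*p*w + w^3 + w^2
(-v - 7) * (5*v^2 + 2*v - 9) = -5*v^3 - 37*v^2 - 5*v + 63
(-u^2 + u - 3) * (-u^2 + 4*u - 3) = u^4 - 5*u^3 + 10*u^2 - 15*u + 9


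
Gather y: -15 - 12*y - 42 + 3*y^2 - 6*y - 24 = 3*y^2 - 18*y - 81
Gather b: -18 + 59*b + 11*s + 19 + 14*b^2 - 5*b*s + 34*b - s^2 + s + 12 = 14*b^2 + b*(93 - 5*s) - s^2 + 12*s + 13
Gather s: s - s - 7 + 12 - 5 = 0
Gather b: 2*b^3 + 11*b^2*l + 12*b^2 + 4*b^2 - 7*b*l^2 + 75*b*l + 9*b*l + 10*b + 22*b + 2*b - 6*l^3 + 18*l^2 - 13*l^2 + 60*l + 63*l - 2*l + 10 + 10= 2*b^3 + b^2*(11*l + 16) + b*(-7*l^2 + 84*l + 34) - 6*l^3 + 5*l^2 + 121*l + 20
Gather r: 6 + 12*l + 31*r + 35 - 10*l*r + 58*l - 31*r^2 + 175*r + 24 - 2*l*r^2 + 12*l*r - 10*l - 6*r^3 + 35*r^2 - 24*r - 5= 60*l - 6*r^3 + r^2*(4 - 2*l) + r*(2*l + 182) + 60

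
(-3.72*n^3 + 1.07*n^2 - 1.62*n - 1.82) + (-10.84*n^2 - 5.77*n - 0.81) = -3.72*n^3 - 9.77*n^2 - 7.39*n - 2.63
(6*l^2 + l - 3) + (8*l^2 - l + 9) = 14*l^2 + 6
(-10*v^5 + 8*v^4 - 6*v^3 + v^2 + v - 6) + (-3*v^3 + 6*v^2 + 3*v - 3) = -10*v^5 + 8*v^4 - 9*v^3 + 7*v^2 + 4*v - 9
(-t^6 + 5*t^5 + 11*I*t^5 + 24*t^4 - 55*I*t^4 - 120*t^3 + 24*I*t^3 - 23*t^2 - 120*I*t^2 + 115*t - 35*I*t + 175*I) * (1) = -t^6 + 5*t^5 + 11*I*t^5 + 24*t^4 - 55*I*t^4 - 120*t^3 + 24*I*t^3 - 23*t^2 - 120*I*t^2 + 115*t - 35*I*t + 175*I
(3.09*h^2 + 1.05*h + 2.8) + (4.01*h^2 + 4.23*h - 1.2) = 7.1*h^2 + 5.28*h + 1.6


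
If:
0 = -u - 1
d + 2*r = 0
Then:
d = -2*r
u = -1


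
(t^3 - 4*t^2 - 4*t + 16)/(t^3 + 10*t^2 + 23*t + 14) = (t^2 - 6*t + 8)/(t^2 + 8*t + 7)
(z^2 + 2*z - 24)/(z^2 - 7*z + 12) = (z + 6)/(z - 3)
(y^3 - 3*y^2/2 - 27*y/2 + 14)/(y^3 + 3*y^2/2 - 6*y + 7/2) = (y - 4)/(y - 1)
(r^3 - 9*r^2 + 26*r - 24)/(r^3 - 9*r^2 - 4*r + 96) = (r^2 - 5*r + 6)/(r^2 - 5*r - 24)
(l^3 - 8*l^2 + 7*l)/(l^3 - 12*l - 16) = l*(-l^2 + 8*l - 7)/(-l^3 + 12*l + 16)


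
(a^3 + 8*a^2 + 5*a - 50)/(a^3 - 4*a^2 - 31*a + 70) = (a + 5)/(a - 7)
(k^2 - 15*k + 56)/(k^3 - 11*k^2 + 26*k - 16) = (k - 7)/(k^2 - 3*k + 2)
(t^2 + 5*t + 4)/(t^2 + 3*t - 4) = (t + 1)/(t - 1)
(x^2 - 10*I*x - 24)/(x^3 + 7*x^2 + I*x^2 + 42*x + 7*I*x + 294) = (x - 4*I)/(x^2 + 7*x*(1 + I) + 49*I)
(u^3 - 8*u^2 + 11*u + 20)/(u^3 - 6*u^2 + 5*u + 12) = (u - 5)/(u - 3)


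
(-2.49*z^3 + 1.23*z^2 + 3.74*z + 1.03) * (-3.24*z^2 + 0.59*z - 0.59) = 8.0676*z^5 - 5.4543*z^4 - 9.9228*z^3 - 1.8563*z^2 - 1.5989*z - 0.6077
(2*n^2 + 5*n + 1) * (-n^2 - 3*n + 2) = -2*n^4 - 11*n^3 - 12*n^2 + 7*n + 2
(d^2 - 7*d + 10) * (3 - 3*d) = -3*d^3 + 24*d^2 - 51*d + 30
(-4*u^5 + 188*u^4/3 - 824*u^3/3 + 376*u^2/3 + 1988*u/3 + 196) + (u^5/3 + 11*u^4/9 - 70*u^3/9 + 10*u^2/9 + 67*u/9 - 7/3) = -11*u^5/3 + 575*u^4/9 - 2542*u^3/9 + 1138*u^2/9 + 6031*u/9 + 581/3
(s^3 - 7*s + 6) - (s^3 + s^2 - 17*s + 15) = -s^2 + 10*s - 9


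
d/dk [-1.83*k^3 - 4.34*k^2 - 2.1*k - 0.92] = -5.49*k^2 - 8.68*k - 2.1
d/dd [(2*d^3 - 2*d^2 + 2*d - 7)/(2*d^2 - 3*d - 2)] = (4*d^4 - 12*d^3 - 10*d^2 + 36*d - 25)/(4*d^4 - 12*d^3 + d^2 + 12*d + 4)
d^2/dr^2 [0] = 0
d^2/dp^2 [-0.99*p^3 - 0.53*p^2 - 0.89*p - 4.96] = -5.94*p - 1.06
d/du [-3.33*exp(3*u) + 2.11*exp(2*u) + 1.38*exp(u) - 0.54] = (-9.99*exp(2*u) + 4.22*exp(u) + 1.38)*exp(u)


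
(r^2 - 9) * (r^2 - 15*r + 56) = r^4 - 15*r^3 + 47*r^2 + 135*r - 504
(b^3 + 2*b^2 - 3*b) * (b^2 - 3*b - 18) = b^5 - b^4 - 27*b^3 - 27*b^2 + 54*b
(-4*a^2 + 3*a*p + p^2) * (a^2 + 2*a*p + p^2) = -4*a^4 - 5*a^3*p + 3*a^2*p^2 + 5*a*p^3 + p^4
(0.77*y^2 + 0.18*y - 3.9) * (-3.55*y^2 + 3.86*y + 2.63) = -2.7335*y^4 + 2.3332*y^3 + 16.5649*y^2 - 14.5806*y - 10.257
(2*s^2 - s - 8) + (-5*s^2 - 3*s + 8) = -3*s^2 - 4*s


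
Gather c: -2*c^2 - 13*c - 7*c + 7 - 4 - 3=-2*c^2 - 20*c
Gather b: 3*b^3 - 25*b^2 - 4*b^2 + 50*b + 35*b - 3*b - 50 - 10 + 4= 3*b^3 - 29*b^2 + 82*b - 56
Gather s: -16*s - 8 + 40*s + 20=24*s + 12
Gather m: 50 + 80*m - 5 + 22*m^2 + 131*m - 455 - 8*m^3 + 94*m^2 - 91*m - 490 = -8*m^3 + 116*m^2 + 120*m - 900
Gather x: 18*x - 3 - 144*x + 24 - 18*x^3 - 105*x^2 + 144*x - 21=-18*x^3 - 105*x^2 + 18*x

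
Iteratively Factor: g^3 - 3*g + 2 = (g - 1)*(g^2 + g - 2) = (g - 1)^2*(g + 2)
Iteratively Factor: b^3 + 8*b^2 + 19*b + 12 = (b + 3)*(b^2 + 5*b + 4) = (b + 3)*(b + 4)*(b + 1)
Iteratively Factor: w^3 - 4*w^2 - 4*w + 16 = (w - 4)*(w^2 - 4) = (w - 4)*(w - 2)*(w + 2)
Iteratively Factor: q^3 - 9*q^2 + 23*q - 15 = (q - 3)*(q^2 - 6*q + 5) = (q - 5)*(q - 3)*(q - 1)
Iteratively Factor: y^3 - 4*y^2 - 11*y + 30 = (y - 2)*(y^2 - 2*y - 15) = (y - 5)*(y - 2)*(y + 3)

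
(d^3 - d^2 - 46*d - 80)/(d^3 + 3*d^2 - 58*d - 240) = (d + 2)/(d + 6)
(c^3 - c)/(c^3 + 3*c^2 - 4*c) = (c + 1)/(c + 4)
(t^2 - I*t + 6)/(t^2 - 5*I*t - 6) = (t + 2*I)/(t - 2*I)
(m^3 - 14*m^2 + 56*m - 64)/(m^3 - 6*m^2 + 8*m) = (m - 8)/m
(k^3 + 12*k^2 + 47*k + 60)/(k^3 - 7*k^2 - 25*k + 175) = (k^2 + 7*k + 12)/(k^2 - 12*k + 35)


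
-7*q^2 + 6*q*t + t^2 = (-q + t)*(7*q + t)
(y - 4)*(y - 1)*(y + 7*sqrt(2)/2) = y^3 - 5*y^2 + 7*sqrt(2)*y^2/2 - 35*sqrt(2)*y/2 + 4*y + 14*sqrt(2)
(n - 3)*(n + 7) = n^2 + 4*n - 21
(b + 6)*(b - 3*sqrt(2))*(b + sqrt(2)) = b^3 - 2*sqrt(2)*b^2 + 6*b^2 - 12*sqrt(2)*b - 6*b - 36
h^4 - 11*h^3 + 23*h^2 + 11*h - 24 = (h - 8)*(h - 3)*(h - 1)*(h + 1)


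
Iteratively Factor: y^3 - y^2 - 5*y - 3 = (y + 1)*(y^2 - 2*y - 3) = (y - 3)*(y + 1)*(y + 1)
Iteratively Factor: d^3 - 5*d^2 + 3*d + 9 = (d - 3)*(d^2 - 2*d - 3) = (d - 3)^2*(d + 1)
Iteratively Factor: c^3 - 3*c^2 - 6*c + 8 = (c + 2)*(c^2 - 5*c + 4) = (c - 1)*(c + 2)*(c - 4)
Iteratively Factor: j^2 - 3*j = (j)*(j - 3)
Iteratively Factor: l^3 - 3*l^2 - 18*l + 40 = (l + 4)*(l^2 - 7*l + 10) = (l - 2)*(l + 4)*(l - 5)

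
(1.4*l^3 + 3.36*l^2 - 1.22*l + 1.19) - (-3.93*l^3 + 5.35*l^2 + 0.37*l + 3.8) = 5.33*l^3 - 1.99*l^2 - 1.59*l - 2.61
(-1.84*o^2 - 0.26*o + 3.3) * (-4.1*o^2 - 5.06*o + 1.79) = 7.544*o^4 + 10.3764*o^3 - 15.508*o^2 - 17.1634*o + 5.907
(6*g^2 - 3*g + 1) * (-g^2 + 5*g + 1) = -6*g^4 + 33*g^3 - 10*g^2 + 2*g + 1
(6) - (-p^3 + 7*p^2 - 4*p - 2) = p^3 - 7*p^2 + 4*p + 8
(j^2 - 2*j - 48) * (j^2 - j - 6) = j^4 - 3*j^3 - 52*j^2 + 60*j + 288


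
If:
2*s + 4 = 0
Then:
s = -2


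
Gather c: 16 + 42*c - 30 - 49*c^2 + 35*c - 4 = -49*c^2 + 77*c - 18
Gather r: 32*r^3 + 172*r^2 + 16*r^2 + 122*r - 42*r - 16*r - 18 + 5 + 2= 32*r^3 + 188*r^2 + 64*r - 11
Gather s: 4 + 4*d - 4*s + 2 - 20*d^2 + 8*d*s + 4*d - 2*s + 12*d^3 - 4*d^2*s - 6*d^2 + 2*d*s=12*d^3 - 26*d^2 + 8*d + s*(-4*d^2 + 10*d - 6) + 6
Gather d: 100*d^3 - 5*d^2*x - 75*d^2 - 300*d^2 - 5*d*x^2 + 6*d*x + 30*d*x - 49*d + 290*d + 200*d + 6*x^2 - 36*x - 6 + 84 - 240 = 100*d^3 + d^2*(-5*x - 375) + d*(-5*x^2 + 36*x + 441) + 6*x^2 - 36*x - 162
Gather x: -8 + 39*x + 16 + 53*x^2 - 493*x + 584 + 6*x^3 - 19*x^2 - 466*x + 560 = 6*x^3 + 34*x^2 - 920*x + 1152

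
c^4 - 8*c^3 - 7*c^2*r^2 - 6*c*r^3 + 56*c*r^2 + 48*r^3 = (c - 8)*(c - 3*r)*(c + r)*(c + 2*r)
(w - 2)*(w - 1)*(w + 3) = w^3 - 7*w + 6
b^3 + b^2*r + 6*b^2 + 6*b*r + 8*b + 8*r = (b + 2)*(b + 4)*(b + r)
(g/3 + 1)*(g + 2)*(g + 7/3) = g^3/3 + 22*g^2/9 + 53*g/9 + 14/3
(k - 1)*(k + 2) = k^2 + k - 2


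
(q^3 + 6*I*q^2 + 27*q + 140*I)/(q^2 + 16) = (q^2 + 2*I*q + 35)/(q - 4*I)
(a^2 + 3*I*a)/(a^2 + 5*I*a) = (a + 3*I)/(a + 5*I)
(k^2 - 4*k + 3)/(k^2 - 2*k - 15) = (-k^2 + 4*k - 3)/(-k^2 + 2*k + 15)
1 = 1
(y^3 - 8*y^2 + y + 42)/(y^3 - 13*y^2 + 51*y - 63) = (y + 2)/(y - 3)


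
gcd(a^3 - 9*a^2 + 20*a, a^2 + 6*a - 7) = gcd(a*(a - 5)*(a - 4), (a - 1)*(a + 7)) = 1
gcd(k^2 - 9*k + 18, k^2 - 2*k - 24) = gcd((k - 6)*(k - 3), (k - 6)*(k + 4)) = k - 6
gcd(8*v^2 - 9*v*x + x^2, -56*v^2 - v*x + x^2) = -8*v + x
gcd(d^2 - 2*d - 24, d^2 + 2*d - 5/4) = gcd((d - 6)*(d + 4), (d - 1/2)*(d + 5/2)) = 1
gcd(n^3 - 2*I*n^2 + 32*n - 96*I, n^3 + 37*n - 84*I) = n - 4*I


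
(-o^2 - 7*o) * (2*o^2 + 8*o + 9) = -2*o^4 - 22*o^3 - 65*o^2 - 63*o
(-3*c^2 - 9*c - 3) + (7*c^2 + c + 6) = 4*c^2 - 8*c + 3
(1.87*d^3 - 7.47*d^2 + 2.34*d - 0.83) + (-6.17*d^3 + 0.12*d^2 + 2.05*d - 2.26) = -4.3*d^3 - 7.35*d^2 + 4.39*d - 3.09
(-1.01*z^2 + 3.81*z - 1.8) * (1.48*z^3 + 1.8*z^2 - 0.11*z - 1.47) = -1.4948*z^5 + 3.8208*z^4 + 4.3051*z^3 - 2.1744*z^2 - 5.4027*z + 2.646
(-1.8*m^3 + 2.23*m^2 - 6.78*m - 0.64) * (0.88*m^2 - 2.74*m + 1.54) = -1.584*m^5 + 6.8944*m^4 - 14.8486*m^3 + 21.4482*m^2 - 8.6876*m - 0.9856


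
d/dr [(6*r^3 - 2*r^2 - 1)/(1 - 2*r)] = 2*(-12*r^3 + 11*r^2 - 2*r - 1)/(4*r^2 - 4*r + 1)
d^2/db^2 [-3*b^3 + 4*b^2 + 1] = 8 - 18*b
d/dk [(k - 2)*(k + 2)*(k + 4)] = 3*k^2 + 8*k - 4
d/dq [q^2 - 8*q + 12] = 2*q - 8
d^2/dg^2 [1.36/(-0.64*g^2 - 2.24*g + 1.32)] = (1.114112*g^2 + 3.899392*g - 1.36*(1.28*g + 2.24)*(2.56*g + 4.48) - 2.297856)/(0.64*g^2 + 2.24*g - 1.32)^3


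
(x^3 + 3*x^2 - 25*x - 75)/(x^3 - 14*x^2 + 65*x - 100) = (x^2 + 8*x + 15)/(x^2 - 9*x + 20)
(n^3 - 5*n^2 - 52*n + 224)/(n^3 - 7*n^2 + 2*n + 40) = (n^2 - n - 56)/(n^2 - 3*n - 10)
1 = 1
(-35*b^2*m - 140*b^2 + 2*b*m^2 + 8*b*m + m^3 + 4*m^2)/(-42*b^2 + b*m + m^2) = (5*b*m + 20*b - m^2 - 4*m)/(6*b - m)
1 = 1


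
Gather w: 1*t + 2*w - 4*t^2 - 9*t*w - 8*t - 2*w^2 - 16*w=-4*t^2 - 7*t - 2*w^2 + w*(-9*t - 14)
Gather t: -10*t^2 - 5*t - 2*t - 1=-10*t^2 - 7*t - 1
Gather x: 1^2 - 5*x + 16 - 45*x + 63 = 80 - 50*x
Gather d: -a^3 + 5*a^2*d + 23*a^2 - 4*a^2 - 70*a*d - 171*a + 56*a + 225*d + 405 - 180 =-a^3 + 19*a^2 - 115*a + d*(5*a^2 - 70*a + 225) + 225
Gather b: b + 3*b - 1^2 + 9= 4*b + 8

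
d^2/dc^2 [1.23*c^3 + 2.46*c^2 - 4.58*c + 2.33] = 7.38*c + 4.92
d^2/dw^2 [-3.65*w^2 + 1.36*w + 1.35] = -7.30000000000000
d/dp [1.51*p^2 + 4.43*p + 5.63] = 3.02*p + 4.43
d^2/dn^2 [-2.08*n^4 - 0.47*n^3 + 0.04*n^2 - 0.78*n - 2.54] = -24.96*n^2 - 2.82*n + 0.08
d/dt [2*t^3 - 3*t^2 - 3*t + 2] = 6*t^2 - 6*t - 3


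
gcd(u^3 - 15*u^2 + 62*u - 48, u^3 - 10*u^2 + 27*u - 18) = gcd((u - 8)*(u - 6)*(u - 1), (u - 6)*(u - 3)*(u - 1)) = u^2 - 7*u + 6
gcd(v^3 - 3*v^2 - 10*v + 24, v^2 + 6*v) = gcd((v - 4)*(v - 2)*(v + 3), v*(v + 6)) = 1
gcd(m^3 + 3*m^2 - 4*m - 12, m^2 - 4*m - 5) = 1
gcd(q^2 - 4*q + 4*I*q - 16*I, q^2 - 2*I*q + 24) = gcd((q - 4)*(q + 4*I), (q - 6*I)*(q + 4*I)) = q + 4*I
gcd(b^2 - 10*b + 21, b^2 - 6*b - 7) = b - 7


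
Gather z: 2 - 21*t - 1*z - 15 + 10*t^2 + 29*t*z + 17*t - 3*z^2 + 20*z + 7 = 10*t^2 - 4*t - 3*z^2 + z*(29*t + 19) - 6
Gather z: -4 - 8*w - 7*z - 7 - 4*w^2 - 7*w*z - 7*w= -4*w^2 - 15*w + z*(-7*w - 7) - 11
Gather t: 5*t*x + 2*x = 5*t*x + 2*x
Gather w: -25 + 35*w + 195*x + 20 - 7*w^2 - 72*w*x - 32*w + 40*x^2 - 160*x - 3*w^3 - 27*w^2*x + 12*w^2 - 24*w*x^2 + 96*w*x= -3*w^3 + w^2*(5 - 27*x) + w*(-24*x^2 + 24*x + 3) + 40*x^2 + 35*x - 5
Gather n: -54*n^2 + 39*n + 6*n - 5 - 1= -54*n^2 + 45*n - 6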